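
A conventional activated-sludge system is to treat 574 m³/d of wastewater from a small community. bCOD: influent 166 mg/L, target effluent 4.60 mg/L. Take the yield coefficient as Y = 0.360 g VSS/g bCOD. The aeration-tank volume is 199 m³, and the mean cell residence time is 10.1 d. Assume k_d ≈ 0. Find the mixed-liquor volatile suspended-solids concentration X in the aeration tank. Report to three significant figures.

X ≈ 1690 mg/L

X = Y·Q·ΔS·θ_c / V = 0.360 × 574 × (166 − 4.60) × 10.1 / 199 = 1693 mg/L.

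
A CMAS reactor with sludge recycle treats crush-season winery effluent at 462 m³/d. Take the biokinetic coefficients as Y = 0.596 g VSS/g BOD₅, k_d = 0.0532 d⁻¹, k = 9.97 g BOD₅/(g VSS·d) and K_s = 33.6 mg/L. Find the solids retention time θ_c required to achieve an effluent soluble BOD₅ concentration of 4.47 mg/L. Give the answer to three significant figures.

From 1/θ_c = Y·k·S/(K_s + S) − k_d: Y·k·S/(K_s+S) = 0.596 × 9.97 × 4.47 / (33.6 + 4.47) = 0.6977 d⁻¹.
1/θ_c = 0.6977 − 0.0532 = 0.6445 d⁻¹, so θ_c = 1.552 d.

θ_c ≈ 1.55 d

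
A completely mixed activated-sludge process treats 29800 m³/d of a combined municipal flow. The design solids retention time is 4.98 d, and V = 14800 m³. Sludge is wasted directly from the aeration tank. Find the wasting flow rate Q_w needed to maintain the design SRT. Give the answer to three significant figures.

Wasting from the aeration tank: Q_w = V / θ_c = 14800 / 4.98 = 2972 m³/d.

Q_w ≈ 2970 m³/d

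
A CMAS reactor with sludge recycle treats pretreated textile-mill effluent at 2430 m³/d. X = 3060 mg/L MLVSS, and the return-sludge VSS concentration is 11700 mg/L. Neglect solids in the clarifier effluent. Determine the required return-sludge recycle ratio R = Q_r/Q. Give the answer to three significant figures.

R = Q_r/Q = X/(X_r − X) = 3060 / (11700 − 3060) = 0.3542.

R ≈ 0.354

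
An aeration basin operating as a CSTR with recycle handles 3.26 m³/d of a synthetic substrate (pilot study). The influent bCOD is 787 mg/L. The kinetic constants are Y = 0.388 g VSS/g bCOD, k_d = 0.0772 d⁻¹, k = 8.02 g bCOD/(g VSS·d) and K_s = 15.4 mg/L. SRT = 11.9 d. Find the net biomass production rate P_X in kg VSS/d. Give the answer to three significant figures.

For a completely mixed reactor with recycle the Lawrence–McCarty relation gives S = K_s·(1 + k_d·θ_c) / [θ_c·(Y·k − k_d) − 1] = 15.4 × (1 + 0.0772 × 11.9) / [11.9 × (0.388 × 8.02 − 0.0772) − 1] = 29.55 / 35.11 = 0.8415 mg/L.
Correct the yield for decay: Y_obs = Y/(1 + k_d θ_c) = 0.388 / (1 + 0.0772 × 11.9) = 0.388 / 1.919 = 0.2022.
ΔS = 787 − 0.842 = 786.2 mg/L, so the substrate removal rate is 3.26 × 786.2/1000 = 2.563 kg bCOD/d.
Biomass produced: P_X = Y_obs·Q·ΔS = 0.2022 × 2.563 ≈ 0.5183 kg VSS/d.

P_X ≈ 0.518 kg VSS/d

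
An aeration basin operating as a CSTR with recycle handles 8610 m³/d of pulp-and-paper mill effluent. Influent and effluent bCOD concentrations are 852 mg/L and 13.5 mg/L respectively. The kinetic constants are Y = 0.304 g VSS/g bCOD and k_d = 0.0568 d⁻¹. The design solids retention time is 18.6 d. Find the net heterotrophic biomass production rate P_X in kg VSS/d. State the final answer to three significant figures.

P_X ≈ 1070 kg VSS/d

Y_obs = Y / (1 + k_d θ_c) = 0.304 / (1 + 0.0568 × 18.6) = 0.304 / 2.056 = 0.1478.
Q·(S₀ − S) = 8610 × (852 − 13.5) × 10⁻³ = 7219 kg/d removed.
So the net sludge growth is P_X = 0.1478 × 7219 = 1067 kg VSS/d.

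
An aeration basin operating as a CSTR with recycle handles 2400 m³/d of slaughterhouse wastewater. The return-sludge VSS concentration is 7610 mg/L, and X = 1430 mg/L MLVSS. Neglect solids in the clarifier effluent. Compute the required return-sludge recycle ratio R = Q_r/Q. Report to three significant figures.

R ≈ 0.231

Mass balance around the secondary clarifier (neglecting effluent solids): R = X / (X_r − X) = 1430 / (7610 − 1430) = 0.2314.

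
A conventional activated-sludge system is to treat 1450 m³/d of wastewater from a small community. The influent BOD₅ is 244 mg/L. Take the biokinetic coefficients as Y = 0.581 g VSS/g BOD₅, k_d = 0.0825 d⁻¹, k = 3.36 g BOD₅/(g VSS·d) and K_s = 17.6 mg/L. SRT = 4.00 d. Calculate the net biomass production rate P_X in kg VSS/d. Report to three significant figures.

For a completely mixed reactor with recycle the Lawrence–McCarty relation gives S = K_s·(1 + k_d·θ_c) / [θ_c·(Y·k − k_d) − 1] = 17.6 × (1 + 0.0825 × 4.00) / [4.00 × (0.581 × 3.36 − 0.0825) − 1] = 23.41 / 6.479 = 3.613 mg/L.
The observed yield is Y_obs = Y/(1 + k_d·θ_c) = 0.581 / (1 + 0.0825 × 4.00) = 0.581 / 1.330 = 0.4368 g VSS per g BOD₅ removed.
ΔS = 244 − 3.61 = 240.4 mg/L, so the substrate removal rate is 1450 × 240.4/1000 = 348.6 kg BOD₅/d.
Net biomass production P_X = Y_obs × Q·(S₀ − S) = 0.4368 × 348.6 = 152.3 kg VSS/d.

P_X ≈ 152 kg VSS/d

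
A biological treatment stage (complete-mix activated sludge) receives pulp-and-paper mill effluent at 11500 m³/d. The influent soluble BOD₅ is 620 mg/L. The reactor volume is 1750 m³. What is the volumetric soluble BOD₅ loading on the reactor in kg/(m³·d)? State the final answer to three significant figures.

L_v ≈ 4.07 kg soluble BOD₅/(m³·d)

L_v = Q S₀ / V = 11500 × 620 × 10⁻³ / 1750 = 4.074 kg/(m³·d).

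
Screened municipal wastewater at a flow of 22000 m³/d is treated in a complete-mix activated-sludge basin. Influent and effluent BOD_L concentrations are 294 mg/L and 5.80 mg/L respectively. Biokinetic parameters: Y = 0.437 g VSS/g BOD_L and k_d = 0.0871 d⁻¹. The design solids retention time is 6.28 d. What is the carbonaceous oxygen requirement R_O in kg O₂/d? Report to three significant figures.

R_O ≈ 3800 kg O₂/d

Observed yield with endogenous decay: Y_obs = Y / (1 + k_d·θ_c) = 0.437 / (1 + 0.0871 × 6.28) = 0.437 / 1.547 = 0.2825 g VSS/g BOD_L.
ΔS = 294 − 5.80 = 288.2 mg/L, so the substrate removal rate is 22000 × 288.2/1000 = 6340 kg BOD_L/d.
Biomass synthesised: P_X = Y_obs × 6340 = 1791 kg VSS/d.
R_O = Q·ΔS − 1.42 P_X = 6340 − 2543 = 3797 kg O₂/d.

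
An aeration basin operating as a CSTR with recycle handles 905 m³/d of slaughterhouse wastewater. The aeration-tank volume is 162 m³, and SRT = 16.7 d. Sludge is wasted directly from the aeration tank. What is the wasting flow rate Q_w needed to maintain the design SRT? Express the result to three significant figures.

For wasting at MLVSS concentration, Q_w = V/θ_c = 162.0/16.7 = 9.701 m³/d.

Q_w ≈ 9.70 m³/d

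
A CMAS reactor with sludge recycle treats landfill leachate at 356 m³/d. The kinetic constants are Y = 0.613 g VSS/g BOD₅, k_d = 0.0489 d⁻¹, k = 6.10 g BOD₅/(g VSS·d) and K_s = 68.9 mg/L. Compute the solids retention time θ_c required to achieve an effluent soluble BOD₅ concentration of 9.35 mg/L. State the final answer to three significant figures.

θ_c ≈ 2.51 d

Specific growth rate at S = 9.35 mg/L: μ = YkS/(K_s+S) = 0.613·6.10·9.35/(68.9+9.35) = 0.4468 d⁻¹.
Then 1/θ_c = μ − k_d = 0.4468 − 0.0489 = 0.3979 d⁻¹, giving θ_c = 2.513 d.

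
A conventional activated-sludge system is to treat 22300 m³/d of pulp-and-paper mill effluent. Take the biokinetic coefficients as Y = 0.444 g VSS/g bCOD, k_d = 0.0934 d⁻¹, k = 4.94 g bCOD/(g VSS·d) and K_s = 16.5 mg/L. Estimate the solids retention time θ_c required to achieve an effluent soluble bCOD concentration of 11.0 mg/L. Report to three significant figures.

θ_c ≈ 1.28 d

From 1/θ_c = Y·k·S/(K_s + S) − k_d: Y·k·S/(K_s+S) = 0.444 × 4.94 × 11.0 / (16.5 + 11.0) = 0.8773 d⁻¹.
θ_c = 1/(μ − k_d) = 1/(0.8773 − 0.0934) = 1/0.7839 = 1.276 d.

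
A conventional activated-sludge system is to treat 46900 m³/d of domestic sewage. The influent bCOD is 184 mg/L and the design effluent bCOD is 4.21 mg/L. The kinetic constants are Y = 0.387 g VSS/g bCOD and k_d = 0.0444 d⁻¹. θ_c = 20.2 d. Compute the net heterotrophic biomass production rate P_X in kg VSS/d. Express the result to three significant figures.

Correct the yield for decay: Y_obs = Y/(1 + k_d θ_c) = 0.387 / (1 + 0.0444 × 20.2) = 0.387 / 1.897 = 0.2040.
Substrate removed = Q·(S₀ − S) = 46900 m³/d × (184 − 4.21) g/m³ = 8.43×10^6 g/d = 8432 kg/d.
So the net sludge growth is P_X = 0.2040 × 8432 = 1720 kg VSS/d.

P_X ≈ 1720 kg VSS/d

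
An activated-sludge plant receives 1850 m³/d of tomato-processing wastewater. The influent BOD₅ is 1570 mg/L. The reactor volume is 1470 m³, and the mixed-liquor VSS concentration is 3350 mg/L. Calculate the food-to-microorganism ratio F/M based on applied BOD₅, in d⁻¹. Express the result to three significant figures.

F/M ≈ 0.590 d⁻¹

F/M = Q·S₀ / (V·X) = 1850 × 1570 / (1470 × 3350) = 0.5898 g BOD₅·(g VSS·d)⁻¹.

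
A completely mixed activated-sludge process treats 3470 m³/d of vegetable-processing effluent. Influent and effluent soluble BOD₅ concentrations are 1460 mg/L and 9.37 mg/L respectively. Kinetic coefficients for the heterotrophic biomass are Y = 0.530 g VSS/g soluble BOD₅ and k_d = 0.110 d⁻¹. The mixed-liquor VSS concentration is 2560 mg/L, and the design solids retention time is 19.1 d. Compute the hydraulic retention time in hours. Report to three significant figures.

Steady-state biomass mass balance: V·X·(1 + k_d·θ_c) = Y·Q·(S₀ − S)·θ_c, so V = 0.530 × 3470 × (1460 − 9.37) × 19.1 / [2560 × (1 + 0.110 × 19.1)] = 5.1×10^7 / 7939 = 6419 m³.
Hydraulic retention time τ = V/Q = 6419 / 3470 = 1.850 d = 44.40 h.

τ ≈ 44.4 h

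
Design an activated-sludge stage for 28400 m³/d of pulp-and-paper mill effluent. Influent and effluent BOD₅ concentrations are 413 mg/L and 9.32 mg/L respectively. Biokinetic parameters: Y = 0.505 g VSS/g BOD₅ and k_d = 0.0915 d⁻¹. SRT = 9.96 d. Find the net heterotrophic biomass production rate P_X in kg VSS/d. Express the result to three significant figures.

Observed yield with endogenous decay: Y_obs = Y / (1 + k_d·θ_c) = 0.505 / (1 + 0.0915 × 9.96) = 0.505 / 1.911 = 0.2642 g VSS/g BOD₅.
Q·(S₀ − S) = 28400 × (413 − 9.32) × 10⁻³ = 11465 kg/d removed.
Net biomass production P_X = Y_obs × Q·(S₀ − S) = 0.2642 × 11465 = 3029 kg VSS/d.

P_X ≈ 3030 kg VSS/d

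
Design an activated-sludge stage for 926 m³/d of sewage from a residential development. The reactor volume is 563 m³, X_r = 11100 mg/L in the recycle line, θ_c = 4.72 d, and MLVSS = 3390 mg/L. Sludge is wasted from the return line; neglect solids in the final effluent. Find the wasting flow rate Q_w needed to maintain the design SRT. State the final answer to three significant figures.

Wasting from the return line (neglecting effluent solids): Q_w = V·X / (θ_c·X_r) = 563.0 × 3390 / (4.72 × 11100) = 36.43 m³/d.

Q_w ≈ 36.4 m³/d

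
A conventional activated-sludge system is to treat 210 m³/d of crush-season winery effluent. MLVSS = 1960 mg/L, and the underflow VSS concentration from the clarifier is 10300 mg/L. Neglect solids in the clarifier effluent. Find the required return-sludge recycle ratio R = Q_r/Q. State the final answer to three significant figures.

R ≈ 0.235

Mass balance around the secondary clarifier (neglecting effluent solids): R = X / (X_r − X) = 1960 / (10300 − 1960) = 0.2350.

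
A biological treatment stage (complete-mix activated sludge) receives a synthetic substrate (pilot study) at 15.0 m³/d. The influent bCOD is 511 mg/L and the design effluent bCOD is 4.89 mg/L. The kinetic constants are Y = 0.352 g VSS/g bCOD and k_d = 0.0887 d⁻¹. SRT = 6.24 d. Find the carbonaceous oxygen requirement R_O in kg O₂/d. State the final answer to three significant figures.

R_O ≈ 5.15 kg O₂/d

Correct the yield for decay: Y_obs = Y/(1 + k_d θ_c) = 0.352 / (1 + 0.0887 × 6.24) = 0.352 / 1.553 = 0.2266.
Substrate removed = Q·(S₀ − S) = 15.0 m³/d × (511 − 4.89) g/m³ = 7.59×10^3 g/d = 7.592 kg/d.
Net sludge production P_X = 0.2266 × 7.592 = 1.720 kg VSS/d.
R_O = Q·ΔS − 1.42 P_X = 7.592 − 2.443 = 5.149 kg O₂/d.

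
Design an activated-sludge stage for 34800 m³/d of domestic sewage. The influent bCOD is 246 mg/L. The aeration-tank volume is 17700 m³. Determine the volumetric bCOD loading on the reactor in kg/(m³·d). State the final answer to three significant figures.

L_v = Q S₀ / V = 34800 × 246 × 10⁻³ / 17700 = 0.4837 kg/(m³·d).

L_v ≈ 0.484 kg bCOD/(m³·d)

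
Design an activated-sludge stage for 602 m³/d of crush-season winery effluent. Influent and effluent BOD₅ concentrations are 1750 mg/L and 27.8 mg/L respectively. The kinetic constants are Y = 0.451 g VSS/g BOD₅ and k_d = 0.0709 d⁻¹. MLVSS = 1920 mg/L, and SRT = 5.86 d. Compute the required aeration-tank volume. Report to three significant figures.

Rearranging the biomass balance for a CMAS with decay, V = Y·Q·ΔS·θ_c / [X·(1+k_d θ_c)] = 0.451 × 602 × (1750 − 27.8) × 5.86 / [1920 × (1 + 0.0709 × 5.86)] = 2.74×10^6 / 2718 = 1008 m³.

V ≈ 1010 m³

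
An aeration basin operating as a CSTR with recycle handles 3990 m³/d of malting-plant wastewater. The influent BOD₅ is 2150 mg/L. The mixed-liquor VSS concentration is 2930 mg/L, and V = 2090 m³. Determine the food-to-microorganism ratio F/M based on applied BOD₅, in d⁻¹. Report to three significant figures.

F/M = applied load / biomass = Q·S₀/(V·X) = 3990 × 2150 / (2090 × 2930) = 1.401 d⁻¹.

F/M ≈ 1.40 d⁻¹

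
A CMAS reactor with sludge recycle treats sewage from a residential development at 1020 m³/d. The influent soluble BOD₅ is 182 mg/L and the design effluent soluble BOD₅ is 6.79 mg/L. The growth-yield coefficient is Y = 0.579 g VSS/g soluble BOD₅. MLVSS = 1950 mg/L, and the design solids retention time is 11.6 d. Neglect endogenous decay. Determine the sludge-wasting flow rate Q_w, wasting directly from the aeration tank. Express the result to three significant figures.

Q_w ≈ 53.1 m³/d

Biomass mass balance (decay neglected): V·X = Y·Q·(S₀ − S)·θ_c, so V = 0.579 × 1020 × (182 − 6.79) × 11.6 / 1950 = 615.5 m³.
Wasting from the aeration tank: Q_w = V / θ_c = 615.5 / 11.6 = 53.06 m³/d.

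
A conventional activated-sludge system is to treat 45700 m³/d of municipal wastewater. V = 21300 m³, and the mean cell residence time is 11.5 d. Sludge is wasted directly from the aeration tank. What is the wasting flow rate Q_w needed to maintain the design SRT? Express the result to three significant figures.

Q_w ≈ 1850 m³/d

Wasting from the aeration tank: Q_w = V / θ_c = 21300 / 11.5 = 1852 m³/d.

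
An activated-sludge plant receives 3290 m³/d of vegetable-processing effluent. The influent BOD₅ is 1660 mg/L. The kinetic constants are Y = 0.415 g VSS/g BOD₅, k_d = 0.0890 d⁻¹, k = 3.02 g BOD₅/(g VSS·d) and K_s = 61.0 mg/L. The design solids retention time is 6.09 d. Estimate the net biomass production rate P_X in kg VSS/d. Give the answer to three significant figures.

P_X ≈ 1460 kg VSS/d

From the Monod/SRT balance for a CMAS, S = K_s·(1+k_d θ_c)/[θ_c·(Y k − k_d) − 1] = 61.0 × (1 + 0.0890 × 6.09) / [6.09 × (0.415 × 3.02 − 0.0890) − 1] = 94.06 / 6.091 = 15.44 mg/L.
Y_obs = Y / (1 + k_d θ_c) = 0.415 / (1 + 0.0890 × 6.09) = 0.415 / 1.542 = 0.2691.
Substrate removed = Q·(S₀ − S) = 3290 m³/d × (1660 − 15.4) g/m³ = 5.41×10^6 g/d = 5411 kg/d.
Biomass produced: P_X = Y_obs·Q·ΔS = 0.2691 × 5411 ≈ 1456 kg VSS/d.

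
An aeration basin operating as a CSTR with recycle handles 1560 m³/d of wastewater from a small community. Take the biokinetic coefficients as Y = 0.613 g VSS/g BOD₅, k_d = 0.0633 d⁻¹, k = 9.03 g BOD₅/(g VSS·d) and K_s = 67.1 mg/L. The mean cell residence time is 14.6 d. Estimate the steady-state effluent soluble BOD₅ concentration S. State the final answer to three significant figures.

For a completely mixed reactor with recycle the Lawrence–McCarty relation gives S = K_s·(1 + k_d·θ_c) / [θ_c·(Y·k − k_d) − 1] = 67.1 × (1 + 0.0633 × 14.6) / [14.6 × (0.613 × 9.03 − 0.0633) − 1] = 129.1 / 78.89 = 1.637 mg/L.

S ≈ 1.64 mg/L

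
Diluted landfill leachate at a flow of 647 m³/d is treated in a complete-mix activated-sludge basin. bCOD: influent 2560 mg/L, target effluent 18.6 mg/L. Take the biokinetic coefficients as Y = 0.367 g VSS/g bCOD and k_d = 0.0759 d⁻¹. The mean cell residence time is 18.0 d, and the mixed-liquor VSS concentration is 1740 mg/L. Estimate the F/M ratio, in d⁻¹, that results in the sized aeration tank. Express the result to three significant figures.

F/M ≈ 0.361 d⁻¹

From the SRT design equation V = Y Q (S₀−S) θ_c / [X (1 + k_d θ_c)] = 0.367 × 647 × (2560 − 18.6) × 18.0 / [1740 × (1 + 0.0759 × 18.0)] = 1.09×10^7 / 4117 = 2638 m³.
F/M = Q·S₀ / (V·X) = 647 × 2560 / (2638 × 1740) = 0.3608 g bCOD·(g VSS·d)⁻¹.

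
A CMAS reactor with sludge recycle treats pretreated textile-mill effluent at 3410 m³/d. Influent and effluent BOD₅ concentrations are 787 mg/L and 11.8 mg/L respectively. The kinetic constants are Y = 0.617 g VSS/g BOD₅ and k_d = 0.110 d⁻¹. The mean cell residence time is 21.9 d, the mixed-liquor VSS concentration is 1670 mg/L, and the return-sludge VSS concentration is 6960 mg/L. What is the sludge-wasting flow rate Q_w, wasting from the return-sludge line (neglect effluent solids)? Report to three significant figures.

Q_w ≈ 68.7 m³/d

Steady-state biomass mass balance: V·X·(1 + k_d·θ_c) = Y·Q·(S₀ − S)·θ_c, so V = 0.617 × 3410 × (787 − 11.8) × 21.9 / [1670 × (1 + 0.110 × 21.9)] = 3.57×10^7 / 5693 = 6274 m³.
Q_w = (V·X)/(θ_c X_r) = 6274 × 1670 / (21.9 × 6960) = 68.74 m³/d.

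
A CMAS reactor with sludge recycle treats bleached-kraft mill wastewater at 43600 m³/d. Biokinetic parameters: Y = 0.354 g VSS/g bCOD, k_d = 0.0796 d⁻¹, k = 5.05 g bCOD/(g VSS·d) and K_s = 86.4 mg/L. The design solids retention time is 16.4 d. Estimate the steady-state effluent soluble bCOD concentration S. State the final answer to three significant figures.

S ≈ 7.37 mg/L

For a completely mixed reactor with recycle the Lawrence–McCarty relation gives S = K_s·(1 + k_d·θ_c) / [θ_c·(Y·k − k_d) − 1] = 86.4 × (1 + 0.0796 × 16.4) / [16.4 × (0.354 × 5.05 − 0.0796) − 1] = 199.2 / 27.01 = 7.374 mg/L.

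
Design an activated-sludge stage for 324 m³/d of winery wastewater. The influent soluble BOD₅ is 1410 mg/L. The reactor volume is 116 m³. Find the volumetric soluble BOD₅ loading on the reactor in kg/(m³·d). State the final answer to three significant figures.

Applied soluble BOD₅ load per unit volume = Q·S₀/V = (324 × 1410/1000)/116.0 = 3.938 kg soluble BOD₅·m⁻³·d⁻¹.

L_v ≈ 3.94 kg soluble BOD₅/(m³·d)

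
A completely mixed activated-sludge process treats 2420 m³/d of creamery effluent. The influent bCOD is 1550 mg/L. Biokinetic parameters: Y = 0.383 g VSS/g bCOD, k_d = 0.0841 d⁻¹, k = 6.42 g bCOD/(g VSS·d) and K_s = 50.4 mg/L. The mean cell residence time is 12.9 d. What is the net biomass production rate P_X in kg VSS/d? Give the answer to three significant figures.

For a completely mixed reactor with recycle the Lawrence–McCarty relation gives S = K_s·(1 + k_d·θ_c) / [θ_c·(Y·k − k_d) − 1] = 50.4 × (1 + 0.0841 × 12.9) / [12.9 × (0.383 × 6.42 − 0.0841) − 1] = 105.1 / 29.63 = 3.546 mg/L.
Observed yield with endogenous decay: Y_obs = Y / (1 + k_d·θ_c) = 0.383 / (1 + 0.0841 × 12.9) = 0.383 / 2.085 = 0.1837 g VSS/g bCOD.
Substrate removed = Q·(S₀ − S) = 2420 m³/d × (1550 − 3.55) g/m³ = 3.74×10^6 g/d = 3742 kg/d.
So the net sludge growth is P_X = 0.1837 × 3742 = 687.5 kg VSS/d.

P_X ≈ 687 kg VSS/d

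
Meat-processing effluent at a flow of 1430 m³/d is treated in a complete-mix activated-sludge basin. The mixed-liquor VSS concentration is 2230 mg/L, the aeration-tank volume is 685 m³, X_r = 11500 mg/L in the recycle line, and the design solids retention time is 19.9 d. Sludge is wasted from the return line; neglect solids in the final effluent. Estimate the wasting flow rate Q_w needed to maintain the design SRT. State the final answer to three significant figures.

Wasting from the return line (neglecting effluent solids): Q_w = V·X / (θ_c·X_r) = 685.0 × 2230 / (19.9 × 11500) = 6.675 m³/d.

Q_w ≈ 6.67 m³/d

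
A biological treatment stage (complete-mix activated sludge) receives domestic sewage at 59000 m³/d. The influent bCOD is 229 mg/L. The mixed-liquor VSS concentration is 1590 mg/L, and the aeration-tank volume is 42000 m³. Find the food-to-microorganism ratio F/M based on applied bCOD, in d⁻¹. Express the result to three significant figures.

Food-to-microorganism ratio F/M = Q S₀ / (V X) = 59000 × 229 / (42000 × 1590) = 0.2023 d⁻¹.

F/M ≈ 0.202 d⁻¹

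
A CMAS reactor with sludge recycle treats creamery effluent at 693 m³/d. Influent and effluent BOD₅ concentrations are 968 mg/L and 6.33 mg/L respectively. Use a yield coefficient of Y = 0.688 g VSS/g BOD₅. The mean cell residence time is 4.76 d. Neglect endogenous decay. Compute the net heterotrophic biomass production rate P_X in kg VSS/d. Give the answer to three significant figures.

Since k_d ≈ 0, Y_obs = Y = 0.688 g VSS/g BOD₅.
ΔS = 968 − 6.33 = 961.7 mg/L, so the substrate removal rate is 693 × 961.7/1000 = 666.4 kg BOD₅/d.
Net biomass production P_X = Y_obs × Q·(S₀ − S) = 0.6880 × 666.4 = 458.5 kg VSS/d.

P_X ≈ 459 kg VSS/d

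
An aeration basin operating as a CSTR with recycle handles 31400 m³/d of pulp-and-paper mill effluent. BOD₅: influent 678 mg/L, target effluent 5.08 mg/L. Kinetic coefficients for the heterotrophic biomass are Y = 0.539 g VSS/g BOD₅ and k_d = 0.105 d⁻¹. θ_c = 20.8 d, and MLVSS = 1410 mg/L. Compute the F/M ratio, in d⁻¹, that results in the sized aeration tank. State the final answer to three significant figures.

F/M ≈ 0.286 d⁻¹

Rearranging the biomass balance for a CMAS with decay, V = Y·Q·ΔS·θ_c / [X·(1+k_d θ_c)] = 0.539 × 31400 × (678 − 5.08) × 20.8 / [1410 × (1 + 0.105 × 20.8)] = 2.37×10^8 / 4489 = 52766 m³.
Food-to-microorganism ratio F/M = Q S₀ / (V X) = 31400 × 678 / (52766 × 1410) = 0.2861 d⁻¹.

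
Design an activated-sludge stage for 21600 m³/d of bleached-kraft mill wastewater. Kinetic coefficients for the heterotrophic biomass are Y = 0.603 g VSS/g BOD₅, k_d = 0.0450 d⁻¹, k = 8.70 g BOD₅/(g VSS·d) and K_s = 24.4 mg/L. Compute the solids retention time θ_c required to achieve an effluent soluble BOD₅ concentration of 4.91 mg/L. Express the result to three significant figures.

At the target effluent, Y k S/(K_s+S) = 0.603×8.70×4.91/29.31 = 0.8788 d⁻¹.
1/θ_c = 0.8788 − 0.0450 = 0.8338 d⁻¹, so θ_c = 1.199 d.

θ_c ≈ 1.20 d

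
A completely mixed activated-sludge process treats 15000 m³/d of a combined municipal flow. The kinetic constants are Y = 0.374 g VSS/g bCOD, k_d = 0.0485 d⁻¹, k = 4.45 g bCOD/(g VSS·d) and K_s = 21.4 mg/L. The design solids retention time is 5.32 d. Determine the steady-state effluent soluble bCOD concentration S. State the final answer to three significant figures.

S ≈ 3.54 mg/L

From the Monod/SRT balance for a CMAS, S = K_s·(1+k_d θ_c)/[θ_c·(Y k − k_d) − 1] = 21.4 × (1 + 0.0485 × 5.32) / [5.32 × (0.374 × 4.45 − 0.0485) − 1] = 26.92 / 7.596 = 3.544 mg/L.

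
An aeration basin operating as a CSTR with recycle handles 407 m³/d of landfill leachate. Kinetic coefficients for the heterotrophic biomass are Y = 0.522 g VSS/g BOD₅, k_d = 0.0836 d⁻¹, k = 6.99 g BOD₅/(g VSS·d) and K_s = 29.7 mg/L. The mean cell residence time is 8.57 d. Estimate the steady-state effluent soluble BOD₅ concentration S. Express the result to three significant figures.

S ≈ 1.72 mg/L

From the Monod/SRT balance for a CMAS, S = K_s·(1+k_d θ_c)/[θ_c·(Y k − k_d) − 1] = 29.7 × (1 + 0.0836 × 8.57) / [8.57 × (0.522 × 6.99 − 0.0836) − 1] = 50.98 / 29.55 = 1.725 mg/L.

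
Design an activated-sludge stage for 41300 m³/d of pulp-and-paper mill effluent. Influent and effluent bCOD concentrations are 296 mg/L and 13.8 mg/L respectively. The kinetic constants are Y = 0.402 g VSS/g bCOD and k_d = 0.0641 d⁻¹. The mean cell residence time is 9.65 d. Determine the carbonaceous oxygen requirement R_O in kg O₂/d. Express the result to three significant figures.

R_O ≈ 7540 kg O₂/d

The observed yield is Y_obs = Y/(1 + k_d·θ_c) = 0.402 / (1 + 0.0641 × 9.65) = 0.402 / 1.619 = 0.2484 g VSS per g bCOD removed.
ΔS = 296 − 13.8 = 282.2 mg/L, so the substrate removal rate is 41300 × 282.2/1000 = 11655 kg bCOD/d.
P_X = Y_obs·Q·(S₀ − S) = 0.2484 × 11655 = 2895 kg VSS/d.
Carbonaceous O₂ demand = substrate oxidised − cell-mass equivalent = 11655 − 1.42 × 2895 = 7544 kg O₂/d.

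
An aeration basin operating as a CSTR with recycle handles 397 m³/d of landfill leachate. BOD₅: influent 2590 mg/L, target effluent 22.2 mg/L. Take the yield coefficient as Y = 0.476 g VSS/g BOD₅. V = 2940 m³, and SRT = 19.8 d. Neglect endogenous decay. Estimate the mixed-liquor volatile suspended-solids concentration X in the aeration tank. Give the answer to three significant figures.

X ≈ 3270 mg/L

From V·X = Y·Q·(S₀ − S)·θ_c (decay neglected): X = 0.476 × 397 × (2590 − 22.2) × 19.8 / 2940 = 3268 mg/L.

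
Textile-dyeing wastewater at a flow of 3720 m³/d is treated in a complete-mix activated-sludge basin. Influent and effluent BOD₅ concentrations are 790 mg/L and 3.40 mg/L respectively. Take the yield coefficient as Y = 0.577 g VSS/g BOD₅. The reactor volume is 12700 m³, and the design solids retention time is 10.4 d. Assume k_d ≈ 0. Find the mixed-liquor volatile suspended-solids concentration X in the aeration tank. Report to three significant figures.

X = Y·Q·ΔS·θ_c / V = 0.577 × 3720 × (790 − 3.40) × 10.4 / 12700 = 1383 mg/L.

X ≈ 1380 mg/L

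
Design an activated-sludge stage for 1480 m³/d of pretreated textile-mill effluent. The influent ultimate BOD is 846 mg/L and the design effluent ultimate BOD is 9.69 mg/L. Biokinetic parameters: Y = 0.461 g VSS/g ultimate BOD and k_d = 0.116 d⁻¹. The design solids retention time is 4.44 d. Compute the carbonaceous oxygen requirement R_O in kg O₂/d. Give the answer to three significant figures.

Correct the yield for decay: Y_obs = Y/(1 + k_d θ_c) = 0.461 / (1 + 0.116 × 4.44) = 0.461 / 1.515 = 0.3043.
ΔS = 846 − 9.69 = 836.3 mg/L, so the substrate removal rate is 1480 × 836.3/1000 = 1238 kg ultimate BOD/d.
P_X = Y_obs·Q·(S₀ − S) = 0.3043 × 1238 = 376.6 kg VSS/d.
R_O = Q·ΔS − 1.42 P_X = 1238 − 534.8 = 702.9 kg O₂/d.

R_O ≈ 703 kg O₂/d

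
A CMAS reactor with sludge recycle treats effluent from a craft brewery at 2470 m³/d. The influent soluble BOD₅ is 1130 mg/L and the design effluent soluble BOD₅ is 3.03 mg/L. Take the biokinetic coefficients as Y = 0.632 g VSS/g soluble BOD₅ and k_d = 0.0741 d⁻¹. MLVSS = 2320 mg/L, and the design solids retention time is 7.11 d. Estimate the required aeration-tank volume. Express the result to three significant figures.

V ≈ 3530 m³

Rearranging the biomass balance for a CMAS with decay, V = Y·Q·ΔS·θ_c / [X·(1+k_d θ_c)] = 0.632 × 2470 × (1130 − 3.03) × 7.11 / [2320 × (1 + 0.0741 × 7.11)] = 1.25×10^7 / 3542 = 3531 m³.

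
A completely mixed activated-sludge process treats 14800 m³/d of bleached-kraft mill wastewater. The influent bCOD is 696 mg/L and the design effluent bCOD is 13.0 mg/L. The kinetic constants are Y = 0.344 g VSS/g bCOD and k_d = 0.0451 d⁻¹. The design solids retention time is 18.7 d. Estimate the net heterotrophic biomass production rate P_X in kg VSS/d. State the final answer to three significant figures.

The observed yield is Y_obs = Y/(1 + k_d·θ_c) = 0.344 / (1 + 0.0451 × 18.7) = 0.344 / 1.843 = 0.1866 g VSS per g bCOD removed.
Substrate removed = Q·(S₀ − S) = 14800 m³/d × (696 − 13.0) g/m³ = 1.01×10^7 g/d = 10108 kg/d.
Biomass produced: P_X = Y_obs·Q·ΔS = 0.1866 × 10108 ≈ 1886 kg VSS/d.

P_X ≈ 1890 kg VSS/d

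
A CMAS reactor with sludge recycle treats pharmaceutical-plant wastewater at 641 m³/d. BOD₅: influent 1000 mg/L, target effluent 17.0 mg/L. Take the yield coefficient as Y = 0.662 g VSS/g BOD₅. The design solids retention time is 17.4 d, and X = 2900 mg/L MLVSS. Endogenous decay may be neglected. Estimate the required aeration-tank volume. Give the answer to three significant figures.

Biomass mass balance (decay neglected): V·X = Y·Q·(S₀ − S)·θ_c, so V = 0.662 × 641 × (1000 − 17.0) × 17.4 / 2900 = 2503 m³.

V ≈ 2500 m³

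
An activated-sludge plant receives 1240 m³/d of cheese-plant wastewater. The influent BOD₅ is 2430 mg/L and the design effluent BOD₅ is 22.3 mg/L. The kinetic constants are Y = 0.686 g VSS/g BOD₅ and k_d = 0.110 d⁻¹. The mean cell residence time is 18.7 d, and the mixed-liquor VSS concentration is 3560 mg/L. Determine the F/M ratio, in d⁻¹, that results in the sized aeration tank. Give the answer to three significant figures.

F/M ≈ 0.241 d⁻¹

From the SRT design equation V = Y Q (S₀−S) θ_c / [X (1 + k_d θ_c)] = 0.686 × 1240 × (2430 − 22.3) × 18.7 / [3560 × (1 + 0.110 × 18.7)] = 3.83×10^7 / 10883 = 3519 m³.
F/M = Q·S₀ / (V·X) = 1240 × 2430 / (3519 × 3560) = 0.2405 g BOD₅·(g VSS·d)⁻¹.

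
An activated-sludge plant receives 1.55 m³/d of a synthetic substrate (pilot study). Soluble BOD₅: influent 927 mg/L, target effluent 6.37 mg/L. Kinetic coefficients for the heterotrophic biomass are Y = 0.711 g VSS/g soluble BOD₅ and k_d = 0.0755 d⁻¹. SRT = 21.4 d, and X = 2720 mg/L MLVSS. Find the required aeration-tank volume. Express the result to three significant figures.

V ≈ 3.05 m³

Steady-state biomass mass balance: V·X·(1 + k_d·θ_c) = Y·Q·(S₀ − S)·θ_c, so V = 0.711 × 1.55 × (927 − 6.37) × 21.4 / [2720 × (1 + 0.0755 × 21.4)] = 2.17×10^4 / 7115 = 3.052 m³.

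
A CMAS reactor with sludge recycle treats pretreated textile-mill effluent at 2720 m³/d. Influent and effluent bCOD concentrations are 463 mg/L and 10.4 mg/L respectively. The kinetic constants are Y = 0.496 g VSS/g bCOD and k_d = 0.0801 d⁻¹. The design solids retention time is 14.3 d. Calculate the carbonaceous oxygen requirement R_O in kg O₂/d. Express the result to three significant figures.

R_O ≈ 827 kg O₂/d

Y_obs = Y / (1 + k_d θ_c) = 0.496 / (1 + 0.0801 × 14.3) = 0.496 / 2.145 = 0.2312.
Q·(S₀ − S) = 2720 × (463 − 10.4) × 10⁻³ = 1231 kg/d removed.
Net sludge production P_X = 0.2312 × 1231 = 284.6 kg VSS/d.
R_O = Q·(S₀ − S) − 1.42·P_X = 1231 − 1.42 × 284.6 = 826.9 kg O₂/d.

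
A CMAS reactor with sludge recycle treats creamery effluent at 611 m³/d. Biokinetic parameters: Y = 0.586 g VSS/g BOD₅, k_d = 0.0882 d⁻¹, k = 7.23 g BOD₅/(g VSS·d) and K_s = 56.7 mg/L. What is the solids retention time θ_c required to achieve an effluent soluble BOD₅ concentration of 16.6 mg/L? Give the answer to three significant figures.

θ_c ≈ 1.15 d

From 1/θ_c = Y·k·S/(K_s + S) − k_d: Y·k·S/(K_s+S) = 0.586 × 7.23 × 16.6 / (56.7 + 16.6) = 0.9595 d⁻¹.
Then 1/θ_c = μ − k_d = 0.9595 − 0.0882 = 0.8713 d⁻¹, giving θ_c = 1.148 d.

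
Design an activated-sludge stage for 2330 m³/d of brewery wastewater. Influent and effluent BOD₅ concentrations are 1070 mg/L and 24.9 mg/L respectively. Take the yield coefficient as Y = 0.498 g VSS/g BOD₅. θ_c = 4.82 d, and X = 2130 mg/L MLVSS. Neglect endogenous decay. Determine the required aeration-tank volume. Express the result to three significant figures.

With k_d = 0 the design equation reduces to V = Y Q (S₀−S) θ_c / X = 0.498 × 2330 × (1070 − 24.9) × 4.82 / 2130 = 2744 m³.

V ≈ 2740 m³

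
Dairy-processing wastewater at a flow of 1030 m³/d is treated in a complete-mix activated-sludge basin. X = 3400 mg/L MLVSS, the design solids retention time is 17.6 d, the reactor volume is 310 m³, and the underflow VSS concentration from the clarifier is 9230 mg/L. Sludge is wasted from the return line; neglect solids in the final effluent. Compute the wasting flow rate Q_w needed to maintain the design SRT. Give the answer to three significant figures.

θ_c = V·X/(Q_w·X_r) when wasting from the recycle, so Q_w = V·X/(θ_c·X_r) = 310.0 × 3400 / (17.6 × 9230) = 6.488 m³/d.

Q_w ≈ 6.49 m³/d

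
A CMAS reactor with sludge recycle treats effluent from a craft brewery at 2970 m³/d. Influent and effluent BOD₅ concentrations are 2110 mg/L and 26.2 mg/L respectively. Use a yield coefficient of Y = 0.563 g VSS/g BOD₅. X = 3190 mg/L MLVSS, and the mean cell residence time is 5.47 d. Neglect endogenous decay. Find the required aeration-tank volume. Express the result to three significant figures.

V ≈ 5970 m³

V·X = Y·Q·ΔS·θ_c gives V = 0.563 × 2970 × (2110 − 26.2) × 5.47 / 3190 = 5975 m³.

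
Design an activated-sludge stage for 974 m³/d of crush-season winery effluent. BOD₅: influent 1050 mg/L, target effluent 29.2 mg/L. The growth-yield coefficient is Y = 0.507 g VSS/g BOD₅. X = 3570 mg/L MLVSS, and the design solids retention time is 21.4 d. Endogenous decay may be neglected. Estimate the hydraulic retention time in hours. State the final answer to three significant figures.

τ ≈ 74.5 h

Biomass mass balance (decay neglected): V·X = Y·Q·(S₀ − S)·θ_c, so V = 0.507 × 974 × (1050 − 29.2) × 21.4 / 3570 = 3022 m³.
HRT = V/Q = 3022 m³ / 974 m³·d⁻¹ = 3.102 d × 24 = 74.46 h.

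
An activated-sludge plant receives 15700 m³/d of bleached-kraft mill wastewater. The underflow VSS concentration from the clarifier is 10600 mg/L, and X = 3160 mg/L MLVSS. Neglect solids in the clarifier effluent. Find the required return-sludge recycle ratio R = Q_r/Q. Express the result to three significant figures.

R = Q_r/Q = X/(X_r − X) = 3160 / (10600 − 3160) = 0.4247.

R ≈ 0.425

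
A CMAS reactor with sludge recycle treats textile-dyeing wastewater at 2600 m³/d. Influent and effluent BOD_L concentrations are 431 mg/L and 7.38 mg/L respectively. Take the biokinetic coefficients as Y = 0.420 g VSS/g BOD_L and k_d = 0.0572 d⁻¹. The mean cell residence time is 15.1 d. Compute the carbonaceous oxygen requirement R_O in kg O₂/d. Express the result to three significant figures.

Y_obs = Y / (1 + k_d θ_c) = 0.420 / (1 + 0.0572 × 15.1) = 0.420 / 1.864 = 0.2254.
Mass of BOD_L removed per day: Q(S₀ − S) = 2600 × 423.6 g/m³ = 1101 kg/d.
P_X = Y_obs·Q·(S₀ − S) = 0.2254 × 1101 = 248.2 kg VSS/d.
R_O = Q·ΔS − 1.42 P_X = 1101 − 352.5 = 749.0 kg O₂/d.

R_O ≈ 749 kg O₂/d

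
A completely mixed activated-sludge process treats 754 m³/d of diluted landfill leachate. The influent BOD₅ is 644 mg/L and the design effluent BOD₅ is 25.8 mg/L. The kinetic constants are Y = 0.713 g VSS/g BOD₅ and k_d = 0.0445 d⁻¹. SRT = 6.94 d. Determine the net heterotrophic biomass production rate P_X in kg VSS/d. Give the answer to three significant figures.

P_X ≈ 254 kg VSS/d

Y_obs = Y / (1 + k_d θ_c) = 0.713 / (1 + 0.0445 × 6.94) = 0.713 / 1.309 = 0.5448.
ΔS = 644 − 25.8 = 618.2 mg/L, so the substrate removal rate is 754 × 618.2/1000 = 466.1 kg BOD₅/d.
So the net sludge growth is P_X = 0.5448 × 466.1 = 253.9 kg VSS/d.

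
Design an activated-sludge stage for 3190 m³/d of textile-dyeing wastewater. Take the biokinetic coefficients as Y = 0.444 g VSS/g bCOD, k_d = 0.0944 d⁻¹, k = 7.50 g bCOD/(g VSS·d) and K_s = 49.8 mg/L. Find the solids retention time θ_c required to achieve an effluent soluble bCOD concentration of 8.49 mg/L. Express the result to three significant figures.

θ_c ≈ 2.56 d

Specific growth rate at S = 8.49 mg/L: μ = YkS/(K_s+S) = 0.444·7.50·8.49/(49.8+8.49) = 0.4850 d⁻¹.
1/θ_c = 0.4850 − 0.0944 = 0.3906 d⁻¹, so θ_c = 2.560 d.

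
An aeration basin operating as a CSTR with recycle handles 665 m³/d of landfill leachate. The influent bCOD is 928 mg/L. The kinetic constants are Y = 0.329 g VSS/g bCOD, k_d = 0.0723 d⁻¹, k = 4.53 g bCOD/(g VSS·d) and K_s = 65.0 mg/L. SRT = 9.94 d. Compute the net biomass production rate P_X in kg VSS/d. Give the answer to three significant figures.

P_X ≈ 117 kg VSS/d

From the Monod/SRT balance for a CMAS, S = K_s·(1+k_d θ_c)/[θ_c·(Y k − k_d) − 1] = 65.0 × (1 + 0.0723 × 9.94) / [9.94 × (0.329 × 4.53 − 0.0723) − 1] = 111.7 / 13.10 = 8.531 mg/L.
Y_obs = Y / (1 + k_d θ_c) = 0.329 / (1 + 0.0723 × 9.94) = 0.329 / 1.719 = 0.1914.
Mass of bCOD removed per day: Q(S₀ − S) = 665 × 919.5 g/m³ = 611.4 kg/d.
Net biomass production P_X = Y_obs × Q·(S₀ − S) = 0.1914 × 611.4 = 117.0 kg VSS/d.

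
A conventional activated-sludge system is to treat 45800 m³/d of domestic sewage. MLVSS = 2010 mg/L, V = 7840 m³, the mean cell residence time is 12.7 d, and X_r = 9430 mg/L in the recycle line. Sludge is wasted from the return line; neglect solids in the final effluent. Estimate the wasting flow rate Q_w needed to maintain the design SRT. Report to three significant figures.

Q_w ≈ 132 m³/d

Q_w = (V·X)/(θ_c X_r) = 7840 × 2010 / (12.7 × 9430) = 131.6 m³/d.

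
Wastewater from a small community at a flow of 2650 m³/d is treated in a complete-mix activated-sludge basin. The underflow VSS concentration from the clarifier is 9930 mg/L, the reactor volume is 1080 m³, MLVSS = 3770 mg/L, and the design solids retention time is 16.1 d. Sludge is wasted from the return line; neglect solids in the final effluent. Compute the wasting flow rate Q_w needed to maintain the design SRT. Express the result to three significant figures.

Wasting from the return line (neglecting effluent solids): Q_w = V·X / (θ_c·X_r) = 1080 × 3770 / (16.1 × 9930) = 25.47 m³/d.

Q_w ≈ 25.5 m³/d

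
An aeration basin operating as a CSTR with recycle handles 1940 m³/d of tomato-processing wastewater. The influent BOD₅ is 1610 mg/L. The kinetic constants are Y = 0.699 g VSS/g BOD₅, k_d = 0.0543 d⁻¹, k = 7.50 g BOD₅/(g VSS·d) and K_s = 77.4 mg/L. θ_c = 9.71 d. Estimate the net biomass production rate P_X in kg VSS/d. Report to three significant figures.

P_X ≈ 1430 kg VSS/d

Effluent substrate depends only on kinetics and SRT: S = K_s(1 + k_d θ_c) / [θ_c(Yk − k_d) − 1] = 77.4 × (1 + 0.0543 × 9.71) / [9.71 × (0.699 × 7.50 − 0.0543) − 1] = 118.2 / 49.38 = 2.394 mg/L.
Observed yield with endogenous decay: Y_obs = Y / (1 + k_d·θ_c) = 0.699 / (1 + 0.0543 × 9.71) = 0.699 / 1.527 = 0.4577 g VSS/g BOD₅.
Mass of BOD₅ removed per day: Q(S₀ − S) = 1940 × 1608 g/m³ = 3119 kg/d.
So the net sludge growth is P_X = 0.4577 × 3119 = 1427 kg VSS/d.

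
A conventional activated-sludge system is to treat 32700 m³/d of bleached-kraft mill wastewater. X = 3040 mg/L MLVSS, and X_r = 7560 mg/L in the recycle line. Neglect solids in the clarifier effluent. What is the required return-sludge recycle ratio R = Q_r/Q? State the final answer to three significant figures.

Mass balance around the secondary clarifier (neglecting effluent solids): R = X / (X_r − X) = 3040 / (7560 − 3040) = 0.6726.

R ≈ 0.673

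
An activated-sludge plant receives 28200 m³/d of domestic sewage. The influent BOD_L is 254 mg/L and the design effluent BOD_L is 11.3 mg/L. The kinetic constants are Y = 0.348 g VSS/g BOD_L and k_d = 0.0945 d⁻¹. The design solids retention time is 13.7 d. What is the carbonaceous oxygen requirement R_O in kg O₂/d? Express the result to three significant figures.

The observed yield is Y_obs = Y/(1 + k_d·θ_c) = 0.348 / (1 + 0.0945 × 13.7) = 0.348 / 2.295 = 0.1517 g VSS per g BOD_L removed.
Substrate removed = Q·(S₀ − S) = 28200 m³/d × (254 − 11.3) g/m³ = 6.84×10^6 g/d = 6844 kg/d.
Biomass synthesised: P_X = Y_obs × 6844 = 1038 kg VSS/d.
Carbonaceous O₂ demand = substrate oxidised − cell-mass equivalent = 6844 − 1.42 × 1038 = 5370 kg O₂/d.

R_O ≈ 5370 kg O₂/d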